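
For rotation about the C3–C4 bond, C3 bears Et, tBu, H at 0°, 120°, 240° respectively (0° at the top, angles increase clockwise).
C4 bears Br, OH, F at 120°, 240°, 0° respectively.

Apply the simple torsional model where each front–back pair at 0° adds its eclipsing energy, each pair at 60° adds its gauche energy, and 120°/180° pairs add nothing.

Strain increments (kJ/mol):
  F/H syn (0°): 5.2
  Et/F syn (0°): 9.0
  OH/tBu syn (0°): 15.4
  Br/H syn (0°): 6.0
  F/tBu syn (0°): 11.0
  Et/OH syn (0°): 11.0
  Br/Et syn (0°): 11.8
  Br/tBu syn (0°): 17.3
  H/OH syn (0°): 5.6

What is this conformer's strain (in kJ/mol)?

31.9 kJ/mol

This conformer (eclipsed): Et–F eclipsed, tBu–Br eclipsed, H–OH eclipsed; 9.0 + 17.3 + 5.6 = 31.9 kJ/mol.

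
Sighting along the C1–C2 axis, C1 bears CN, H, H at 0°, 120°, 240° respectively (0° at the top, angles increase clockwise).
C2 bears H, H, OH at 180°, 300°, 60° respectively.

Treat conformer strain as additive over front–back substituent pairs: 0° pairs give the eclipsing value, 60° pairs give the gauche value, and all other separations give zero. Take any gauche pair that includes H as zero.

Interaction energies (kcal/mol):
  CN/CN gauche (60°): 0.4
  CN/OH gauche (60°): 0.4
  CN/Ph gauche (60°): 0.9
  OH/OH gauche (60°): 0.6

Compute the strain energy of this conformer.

0.4 kcal/mol

This conformer (staggered): CN–OH gauche; 0.4 = 0.4 kcal/mol.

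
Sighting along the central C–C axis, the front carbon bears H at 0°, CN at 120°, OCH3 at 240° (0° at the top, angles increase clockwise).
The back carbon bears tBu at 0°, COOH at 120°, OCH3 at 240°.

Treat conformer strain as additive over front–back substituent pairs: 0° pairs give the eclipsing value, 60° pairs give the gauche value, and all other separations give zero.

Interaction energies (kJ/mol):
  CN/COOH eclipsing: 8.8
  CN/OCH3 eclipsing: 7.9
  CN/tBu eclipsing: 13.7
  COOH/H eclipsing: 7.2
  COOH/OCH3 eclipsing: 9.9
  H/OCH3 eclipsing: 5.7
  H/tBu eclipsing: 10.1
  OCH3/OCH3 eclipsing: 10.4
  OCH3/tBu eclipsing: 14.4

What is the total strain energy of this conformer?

29.3 kJ/mol

This conformer (eclipsed): H–tBu eclipsed, CN–COOH eclipsed, OCH3–OCH3 eclipsed; 10.1 + 8.8 + 10.4 = 29.3 kJ/mol.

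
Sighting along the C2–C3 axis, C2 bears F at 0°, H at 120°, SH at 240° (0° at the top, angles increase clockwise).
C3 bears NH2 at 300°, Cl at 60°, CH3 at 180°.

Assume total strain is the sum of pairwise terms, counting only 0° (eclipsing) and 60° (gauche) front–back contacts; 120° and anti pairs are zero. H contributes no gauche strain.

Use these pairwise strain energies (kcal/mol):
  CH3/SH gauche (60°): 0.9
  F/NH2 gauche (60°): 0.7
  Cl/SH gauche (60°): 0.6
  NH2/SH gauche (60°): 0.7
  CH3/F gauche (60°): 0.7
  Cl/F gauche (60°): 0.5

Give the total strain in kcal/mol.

This conformer (staggered): F–NH2 gauche, F–Cl gauche, SH–NH2 gauche, SH–CH3 gauche; 0.7 + 0.5 + 0.7 + 0.9 = 2.8 kcal/mol.

2.8 kcal/mol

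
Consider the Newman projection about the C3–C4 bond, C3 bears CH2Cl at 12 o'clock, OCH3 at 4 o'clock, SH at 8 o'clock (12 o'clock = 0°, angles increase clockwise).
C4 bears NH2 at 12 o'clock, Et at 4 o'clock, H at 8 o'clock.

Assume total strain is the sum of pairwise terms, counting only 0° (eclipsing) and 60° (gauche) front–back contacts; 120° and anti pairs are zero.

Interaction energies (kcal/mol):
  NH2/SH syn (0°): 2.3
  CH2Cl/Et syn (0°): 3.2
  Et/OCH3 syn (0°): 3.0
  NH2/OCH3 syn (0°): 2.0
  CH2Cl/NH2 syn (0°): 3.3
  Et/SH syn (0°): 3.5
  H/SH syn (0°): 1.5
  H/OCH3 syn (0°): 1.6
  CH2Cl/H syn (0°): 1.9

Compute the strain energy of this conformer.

This conformer is eclipsed. CH2Cl at 0° is eclipsed with NH2 at 0° (3.3); OCH3 at 120° is eclipsed with Et at 120° (3.0); SH at 240° is eclipsed with H at 240° (1.5). Total 7.8 kcal/mol.

7.8 kcal/mol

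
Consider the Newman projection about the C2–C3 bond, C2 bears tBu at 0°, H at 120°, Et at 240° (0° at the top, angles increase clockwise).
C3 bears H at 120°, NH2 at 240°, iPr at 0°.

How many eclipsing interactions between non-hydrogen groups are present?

2

Non-H eclipsing pairs: tBu(0°)/iPr(0°); Et(240°)/NH2(240°) — 2 interactions.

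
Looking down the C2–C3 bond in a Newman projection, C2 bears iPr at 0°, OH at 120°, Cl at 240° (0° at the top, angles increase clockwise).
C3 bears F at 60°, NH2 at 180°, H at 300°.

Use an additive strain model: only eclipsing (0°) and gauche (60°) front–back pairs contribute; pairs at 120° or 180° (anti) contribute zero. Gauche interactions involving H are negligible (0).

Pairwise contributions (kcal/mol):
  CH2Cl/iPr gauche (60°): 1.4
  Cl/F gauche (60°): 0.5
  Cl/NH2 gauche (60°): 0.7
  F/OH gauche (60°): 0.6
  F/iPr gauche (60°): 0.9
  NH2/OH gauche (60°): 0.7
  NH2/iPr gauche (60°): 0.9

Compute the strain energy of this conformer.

This conformer (staggered): iPr–F gauche, OH–F gauche, OH–NH2 gauche, Cl–NH2 gauche; 0.9 + 0.6 + 0.7 + 0.7 = 2.9 kcal/mol.

2.9 kcal/mol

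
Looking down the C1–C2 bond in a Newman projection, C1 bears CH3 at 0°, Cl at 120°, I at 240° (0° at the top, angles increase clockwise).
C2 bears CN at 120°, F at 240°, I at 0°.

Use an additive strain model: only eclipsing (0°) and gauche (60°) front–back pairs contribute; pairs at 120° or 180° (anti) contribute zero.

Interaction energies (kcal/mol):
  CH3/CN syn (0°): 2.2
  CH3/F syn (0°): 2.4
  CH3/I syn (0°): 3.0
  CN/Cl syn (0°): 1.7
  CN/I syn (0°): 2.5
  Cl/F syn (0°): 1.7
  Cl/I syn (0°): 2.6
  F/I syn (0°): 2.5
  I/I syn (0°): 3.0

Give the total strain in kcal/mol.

7.2 kcal/mol

This conformer (eclipsed): CH3(0°)/I(0°) eclipsed 3.0; Cl(120°)/CN(120°) eclipsed 1.7; I(240°)/F(240°) eclipsed 2.5 → 7.2 kcal/mol.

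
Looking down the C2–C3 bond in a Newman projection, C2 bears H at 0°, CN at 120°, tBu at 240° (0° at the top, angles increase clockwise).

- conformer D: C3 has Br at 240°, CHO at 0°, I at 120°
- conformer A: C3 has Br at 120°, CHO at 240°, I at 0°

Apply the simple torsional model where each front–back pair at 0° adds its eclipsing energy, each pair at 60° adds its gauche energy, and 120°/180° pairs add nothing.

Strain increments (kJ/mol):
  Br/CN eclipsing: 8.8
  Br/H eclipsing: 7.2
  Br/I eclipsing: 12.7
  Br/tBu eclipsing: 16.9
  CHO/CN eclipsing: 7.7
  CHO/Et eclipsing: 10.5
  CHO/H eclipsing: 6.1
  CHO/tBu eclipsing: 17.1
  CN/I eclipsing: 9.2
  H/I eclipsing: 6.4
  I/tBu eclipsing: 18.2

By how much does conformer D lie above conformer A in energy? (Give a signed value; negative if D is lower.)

-0.1 kJ/mol

D is eclipsed. H at 0° is eclipsed with CHO at 0° (6.1); CN at 120° is eclipsed with I at 120° (9.2); tBu at 240° is eclipsed with Br at 240° (16.9). Total 32.2 kJ/mol.
A is eclipsed. H at 0° is eclipsed with I at 0° (6.4); CN at 120° is eclipsed with Br at 120° (8.8); tBu at 240° is eclipsed with CHO at 240° (17.1). Total 32.3 kJ/mol.
E(D) − E(A) = 32.2 − 32.3 = -0.1 kJ/mol.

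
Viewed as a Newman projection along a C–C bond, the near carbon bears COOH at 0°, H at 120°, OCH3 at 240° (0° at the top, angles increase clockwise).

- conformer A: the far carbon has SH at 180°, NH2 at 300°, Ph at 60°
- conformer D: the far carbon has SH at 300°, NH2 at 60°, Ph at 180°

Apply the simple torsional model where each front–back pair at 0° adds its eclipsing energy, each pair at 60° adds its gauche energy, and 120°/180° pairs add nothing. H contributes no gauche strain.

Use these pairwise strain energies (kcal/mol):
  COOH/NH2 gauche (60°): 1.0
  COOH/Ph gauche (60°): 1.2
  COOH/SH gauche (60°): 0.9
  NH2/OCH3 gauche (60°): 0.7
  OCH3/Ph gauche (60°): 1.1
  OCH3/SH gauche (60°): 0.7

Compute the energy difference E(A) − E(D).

-0.1 kcal/mol

A (staggered): COOH(0°)/NH2(300°) gauche 1.0; COOH(0°)/Ph(60°) gauche 1.2; OCH3(240°)/SH(180°) gauche 0.7; OCH3(240°)/NH2(300°) gauche 0.7 → 3.6 kcal/mol.
D (staggered): COOH(0°)/SH(300°) gauche 0.9; COOH(0°)/NH2(60°) gauche 1.0; OCH3(240°)/SH(300°) gauche 0.7; OCH3(240°)/Ph(180°) gauche 1.1 → 3.7 kcal/mol.
E(A) − E(D) = 3.6 − 3.7 = -0.1 kcal/mol.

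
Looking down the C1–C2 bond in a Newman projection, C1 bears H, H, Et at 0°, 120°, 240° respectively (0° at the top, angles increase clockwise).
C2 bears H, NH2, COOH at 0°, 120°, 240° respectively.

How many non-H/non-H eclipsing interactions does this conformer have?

Non-H eclipsing pairs: Et(240°)/COOH(240°) — 1 interaction.

1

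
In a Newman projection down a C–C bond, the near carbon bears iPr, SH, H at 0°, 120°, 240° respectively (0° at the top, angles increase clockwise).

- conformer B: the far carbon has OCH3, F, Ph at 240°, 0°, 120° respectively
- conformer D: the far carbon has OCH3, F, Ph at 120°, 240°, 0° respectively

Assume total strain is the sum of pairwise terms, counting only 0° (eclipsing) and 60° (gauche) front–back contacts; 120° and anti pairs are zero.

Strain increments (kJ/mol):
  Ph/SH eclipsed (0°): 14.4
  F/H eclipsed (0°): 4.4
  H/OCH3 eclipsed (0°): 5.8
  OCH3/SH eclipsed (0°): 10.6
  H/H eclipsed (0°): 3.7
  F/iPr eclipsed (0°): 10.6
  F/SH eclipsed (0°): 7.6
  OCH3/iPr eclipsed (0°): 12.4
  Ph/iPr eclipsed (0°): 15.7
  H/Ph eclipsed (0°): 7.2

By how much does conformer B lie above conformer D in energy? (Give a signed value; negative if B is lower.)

B is eclipsed. iPr at 0° is eclipsed with F at 0° (10.6); SH at 120° is eclipsed with Ph at 120° (14.4); H at 240° is eclipsed with OCH3 at 240° (5.8). Total 30.8 kJ/mol.
D is eclipsed. iPr at 0° is eclipsed with Ph at 0° (15.7); SH at 120° is eclipsed with OCH3 at 120° (10.6); H at 240° is eclipsed with F at 240° (4.4). Total 30.7 kJ/mol.
E(B) − E(D) = 30.8 − 30.7 = +0.1 kJ/mol.

+0.1 kJ/mol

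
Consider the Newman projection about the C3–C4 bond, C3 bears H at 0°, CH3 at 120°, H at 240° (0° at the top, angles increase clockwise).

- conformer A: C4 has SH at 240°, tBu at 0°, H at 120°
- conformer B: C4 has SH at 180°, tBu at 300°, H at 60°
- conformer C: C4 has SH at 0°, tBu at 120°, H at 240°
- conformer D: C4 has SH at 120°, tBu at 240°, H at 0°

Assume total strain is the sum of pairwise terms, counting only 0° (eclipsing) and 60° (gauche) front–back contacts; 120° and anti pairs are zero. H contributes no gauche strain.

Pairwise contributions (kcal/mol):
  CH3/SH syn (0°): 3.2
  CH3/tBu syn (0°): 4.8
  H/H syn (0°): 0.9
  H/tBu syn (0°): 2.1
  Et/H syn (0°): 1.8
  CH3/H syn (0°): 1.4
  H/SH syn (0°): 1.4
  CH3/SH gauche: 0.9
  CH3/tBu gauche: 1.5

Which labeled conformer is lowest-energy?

A (eclipsed): H(0°)/tBu(0°) eclipsed 2.1; CH3(120°)/H(120°) eclipsed 1.4; H(240°)/SH(240°) eclipsed 1.4 → 4.9 kcal/mol.
B (staggered): CH3(120°)/SH(180°) gauche 0.9 → 0.9 kcal/mol.
C (eclipsed): H(0°)/SH(0°) eclipsed 1.4; CH3(120°)/tBu(120°) eclipsed 4.8; H(240°)/H(240°) eclipsed 0.9 → 7.1 kcal/mol.
D (eclipsed): H(0°)/H(0°) eclipsed 0.9; CH3(120°)/SH(120°) eclipsed 3.2; H(240°)/tBu(240°) eclipsed 2.1 → 6.2 kcal/mol.
B has the lowest total (0.9 kcal/mol).

B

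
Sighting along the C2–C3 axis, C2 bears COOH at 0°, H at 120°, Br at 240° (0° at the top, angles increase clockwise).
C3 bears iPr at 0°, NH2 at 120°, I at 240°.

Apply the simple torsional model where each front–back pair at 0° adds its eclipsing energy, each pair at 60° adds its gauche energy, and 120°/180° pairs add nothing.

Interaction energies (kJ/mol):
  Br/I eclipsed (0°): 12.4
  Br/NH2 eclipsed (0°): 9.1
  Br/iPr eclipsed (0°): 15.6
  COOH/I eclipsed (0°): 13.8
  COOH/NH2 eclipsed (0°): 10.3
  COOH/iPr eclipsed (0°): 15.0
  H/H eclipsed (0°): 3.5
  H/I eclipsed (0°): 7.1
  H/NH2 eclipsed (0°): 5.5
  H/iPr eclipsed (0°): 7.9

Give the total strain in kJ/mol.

32.9 kJ/mol

This conformer (eclipsed): COOH(0°)/iPr(0°) eclipsed 15.0; H(120°)/NH2(120°) eclipsed 5.5; Br(240°)/I(240°) eclipsed 12.4 → 32.9 kJ/mol.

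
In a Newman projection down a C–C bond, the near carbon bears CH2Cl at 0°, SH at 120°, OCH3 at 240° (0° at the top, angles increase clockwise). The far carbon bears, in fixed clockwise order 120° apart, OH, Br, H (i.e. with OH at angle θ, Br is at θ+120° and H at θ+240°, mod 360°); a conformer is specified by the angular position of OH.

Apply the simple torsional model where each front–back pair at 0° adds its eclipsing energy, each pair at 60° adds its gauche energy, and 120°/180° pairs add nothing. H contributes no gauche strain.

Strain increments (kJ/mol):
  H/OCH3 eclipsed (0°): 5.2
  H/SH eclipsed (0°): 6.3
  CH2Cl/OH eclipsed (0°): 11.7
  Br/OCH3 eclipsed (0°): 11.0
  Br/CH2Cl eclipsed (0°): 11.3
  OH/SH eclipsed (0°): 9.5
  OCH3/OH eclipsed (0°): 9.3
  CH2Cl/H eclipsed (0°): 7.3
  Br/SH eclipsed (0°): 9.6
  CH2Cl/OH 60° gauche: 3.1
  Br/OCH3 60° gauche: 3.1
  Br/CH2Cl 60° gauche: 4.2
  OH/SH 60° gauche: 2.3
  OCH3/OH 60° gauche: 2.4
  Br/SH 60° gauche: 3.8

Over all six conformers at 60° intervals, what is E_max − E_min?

15.8 kJ/mol

OH at 0° (eclipsed): CH2Cl–OH eclipsed, SH–Br eclipsed, OCH3–H eclipsed; 11.7 + 9.6 + 5.2 = 26.5 kJ/mol.
OH at 60° (staggered): CH2Cl–OH gauche, SH–OH gauche, SH–Br gauche, OCH3–Br gauche; 3.1 + 2.3 + 3.8 + 3.1 = 12.3 kJ/mol.
OH at 120° (eclipsed): CH2Cl–H eclipsed, SH–OH eclipsed, OCH3–Br eclipsed; 7.3 + 9.5 + 11.0 = 27.8 kJ/mol.
OH at 180° (staggered): CH2Cl–Br gauche, SH–OH gauche, OCH3–OH gauche, OCH3–Br gauche; 4.2 + 2.3 + 2.4 + 3.1 = 12.0 kJ/mol.
OH at 240° (eclipsed): CH2Cl–Br eclipsed, SH–H eclipsed, OCH3–OH eclipsed; 11.3 + 6.3 + 9.3 = 26.9 kJ/mol.
OH at 300° (staggered): CH2Cl–OH gauche, CH2Cl–Br gauche, SH–Br gauche, OCH3–OH gauche; 3.1 + 4.2 + 3.8 + 2.4 = 13.5 kJ/mol.
Max at 120° (27.8 kJ/mol), min at 180° (12.0 kJ/mol); barrier = 15.8 kJ/mol.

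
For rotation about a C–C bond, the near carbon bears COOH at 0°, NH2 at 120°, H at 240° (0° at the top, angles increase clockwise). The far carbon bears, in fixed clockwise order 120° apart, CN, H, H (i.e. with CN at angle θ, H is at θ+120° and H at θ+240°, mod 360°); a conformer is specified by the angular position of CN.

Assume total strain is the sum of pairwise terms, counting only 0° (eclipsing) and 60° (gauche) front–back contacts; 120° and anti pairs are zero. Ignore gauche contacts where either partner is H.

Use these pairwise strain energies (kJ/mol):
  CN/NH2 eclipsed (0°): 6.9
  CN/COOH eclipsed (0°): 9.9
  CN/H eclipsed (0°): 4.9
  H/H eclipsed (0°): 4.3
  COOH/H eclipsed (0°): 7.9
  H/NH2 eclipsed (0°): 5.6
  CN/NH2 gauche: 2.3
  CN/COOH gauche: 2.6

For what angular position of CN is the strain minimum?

180°

CN at 0° is eclipsed. COOH at 0° is eclipsed with CN at 0° (9.9); NH2 at 120° is eclipsed with H at 120° (5.6); H at 240° is eclipsed with H at 240° (4.3). Total 19.8 kJ/mol.
CN at 60° is staggered. COOH at 0° is gauche with CN at 60° (2.6); NH2 at 120° is gauche with CN at 60° (2.3). Total 4.9 kJ/mol.
CN at 120° is eclipsed. COOH at 0° is eclipsed with H at 0° (7.9); NH2 at 120° is eclipsed with CN at 120° (6.9); H at 240° is eclipsed with H at 240° (4.3). Total 19.1 kJ/mol.
CN at 180° is staggered. NH2 at 120° is gauche with CN at 180° (2.3). Total 2.3 kJ/mol.
CN at 240° is eclipsed. COOH at 0° is eclipsed with H at 0° (7.9); NH2 at 120° is eclipsed with H at 120° (5.6); H at 240° is eclipsed with CN at 240° (4.9). Total 18.4 kJ/mol.
CN at 300° is staggered. COOH at 0° is gauche with CN at 300° (2.6). Total 2.6 kJ/mol.
The minimum (2.3 kJ/mol) occurs with CN at 180°.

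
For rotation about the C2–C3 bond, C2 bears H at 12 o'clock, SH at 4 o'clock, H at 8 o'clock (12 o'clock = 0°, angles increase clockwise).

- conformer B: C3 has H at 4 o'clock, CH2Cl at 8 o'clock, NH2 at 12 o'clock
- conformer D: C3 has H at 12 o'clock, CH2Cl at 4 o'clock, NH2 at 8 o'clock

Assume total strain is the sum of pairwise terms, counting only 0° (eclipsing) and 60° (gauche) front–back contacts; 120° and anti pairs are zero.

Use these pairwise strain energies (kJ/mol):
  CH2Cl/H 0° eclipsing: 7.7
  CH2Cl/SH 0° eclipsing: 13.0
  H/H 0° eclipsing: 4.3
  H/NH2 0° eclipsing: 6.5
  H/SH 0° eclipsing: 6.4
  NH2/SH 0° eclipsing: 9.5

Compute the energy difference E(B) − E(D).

B (eclipsed): H(0°)/NH2(0°) eclipsed 6.5; SH(120°)/H(120°) eclipsed 6.4; H(240°)/CH2Cl(240°) eclipsed 7.7 → 20.6 kJ/mol.
D (eclipsed): H(0°)/H(0°) eclipsed 4.3; SH(120°)/CH2Cl(120°) eclipsed 13.0; H(240°)/NH2(240°) eclipsed 6.5 → 23.8 kJ/mol.
E(B) − E(D) = 20.6 − 23.8 = -3.2 kJ/mol.

-3.2 kJ/mol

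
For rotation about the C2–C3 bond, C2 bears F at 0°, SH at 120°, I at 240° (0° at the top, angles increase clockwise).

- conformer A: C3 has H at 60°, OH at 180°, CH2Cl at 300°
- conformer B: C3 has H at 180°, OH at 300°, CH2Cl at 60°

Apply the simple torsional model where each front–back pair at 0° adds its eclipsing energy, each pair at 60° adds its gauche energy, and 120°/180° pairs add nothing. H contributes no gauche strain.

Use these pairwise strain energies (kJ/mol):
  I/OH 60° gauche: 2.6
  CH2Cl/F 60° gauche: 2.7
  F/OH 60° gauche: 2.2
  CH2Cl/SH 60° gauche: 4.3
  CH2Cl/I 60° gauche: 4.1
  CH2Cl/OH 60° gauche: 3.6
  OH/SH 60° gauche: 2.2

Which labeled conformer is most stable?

A

A (staggered): F–CH2Cl gauche, SH–OH gauche, I–OH gauche, I–CH2Cl gauche; 2.7 + 2.2 + 2.6 + 4.1 = 11.6 kJ/mol.
B (staggered): F–OH gauche, F–CH2Cl gauche, SH–CH2Cl gauche, I–OH gauche; 2.2 + 2.7 + 4.3 + 2.6 = 11.8 kJ/mol.
A has the lowest total (11.6 kJ/mol).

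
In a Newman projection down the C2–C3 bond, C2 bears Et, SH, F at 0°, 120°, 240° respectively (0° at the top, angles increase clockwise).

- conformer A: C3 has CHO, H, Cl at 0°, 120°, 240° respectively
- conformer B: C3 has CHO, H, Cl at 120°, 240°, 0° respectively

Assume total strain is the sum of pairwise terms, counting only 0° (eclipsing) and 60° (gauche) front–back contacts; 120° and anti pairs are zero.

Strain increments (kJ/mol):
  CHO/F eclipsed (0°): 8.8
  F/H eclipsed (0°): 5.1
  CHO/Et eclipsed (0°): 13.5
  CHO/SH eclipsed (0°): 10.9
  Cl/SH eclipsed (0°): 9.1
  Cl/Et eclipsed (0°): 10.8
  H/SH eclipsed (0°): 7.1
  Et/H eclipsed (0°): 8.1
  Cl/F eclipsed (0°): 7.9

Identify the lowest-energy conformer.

B

A (eclipsed): Et–CHO eclipsed, SH–H eclipsed, F–Cl eclipsed; 13.5 + 7.1 + 7.9 = 28.5 kJ/mol.
B (eclipsed): Et–Cl eclipsed, SH–CHO eclipsed, F–H eclipsed; 10.8 + 10.9 + 5.1 = 26.8 kJ/mol.
B has the lowest total (26.8 kJ/mol).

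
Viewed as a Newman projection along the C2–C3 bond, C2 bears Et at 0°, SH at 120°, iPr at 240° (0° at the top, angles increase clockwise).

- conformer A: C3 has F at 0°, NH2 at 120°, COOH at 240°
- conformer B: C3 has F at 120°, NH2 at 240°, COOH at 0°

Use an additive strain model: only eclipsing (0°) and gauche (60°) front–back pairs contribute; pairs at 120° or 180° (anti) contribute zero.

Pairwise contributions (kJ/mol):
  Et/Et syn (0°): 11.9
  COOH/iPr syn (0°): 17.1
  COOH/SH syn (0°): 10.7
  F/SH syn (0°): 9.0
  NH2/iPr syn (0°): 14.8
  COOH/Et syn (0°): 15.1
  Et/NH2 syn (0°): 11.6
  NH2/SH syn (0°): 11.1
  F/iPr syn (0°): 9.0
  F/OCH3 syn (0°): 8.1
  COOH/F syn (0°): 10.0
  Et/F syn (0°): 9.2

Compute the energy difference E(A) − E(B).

-1.5 kJ/mol

A (eclipsed): Et–F eclipsed, SH–NH2 eclipsed, iPr–COOH eclipsed; 9.2 + 11.1 + 17.1 = 37.4 kJ/mol.
B (eclipsed): Et–COOH eclipsed, SH–F eclipsed, iPr–NH2 eclipsed; 15.1 + 9.0 + 14.8 = 38.9 kJ/mol.
E(A) − E(B) = 37.4 − 38.9 = -1.5 kJ/mol.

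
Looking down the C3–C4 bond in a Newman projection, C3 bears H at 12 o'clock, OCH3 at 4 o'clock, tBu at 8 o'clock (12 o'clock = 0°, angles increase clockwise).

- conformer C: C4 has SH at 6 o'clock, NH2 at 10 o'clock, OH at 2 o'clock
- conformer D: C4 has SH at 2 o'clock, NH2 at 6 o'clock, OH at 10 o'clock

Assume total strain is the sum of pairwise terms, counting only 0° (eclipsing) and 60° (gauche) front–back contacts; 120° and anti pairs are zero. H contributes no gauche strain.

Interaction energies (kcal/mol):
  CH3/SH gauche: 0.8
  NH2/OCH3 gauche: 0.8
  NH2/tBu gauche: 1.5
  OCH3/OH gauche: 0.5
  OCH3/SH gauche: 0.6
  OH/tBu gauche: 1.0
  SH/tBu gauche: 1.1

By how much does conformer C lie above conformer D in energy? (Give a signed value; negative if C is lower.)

-0.2 kcal/mol

C is staggered. OCH3 at 120° is gauche with SH at 180° (0.6); OCH3 at 120° is gauche with OH at 60° (0.5); tBu at 240° is gauche with SH at 180° (1.1); tBu at 240° is gauche with NH2 at 300° (1.5). Total 3.7 kcal/mol.
D is staggered. OCH3 at 120° is gauche with SH at 60° (0.6); OCH3 at 120° is gauche with NH2 at 180° (0.8); tBu at 240° is gauche with NH2 at 180° (1.5); tBu at 240° is gauche with OH at 300° (1.0). Total 3.9 kcal/mol.
E(C) − E(D) = 3.7 − 3.9 = -0.2 kcal/mol.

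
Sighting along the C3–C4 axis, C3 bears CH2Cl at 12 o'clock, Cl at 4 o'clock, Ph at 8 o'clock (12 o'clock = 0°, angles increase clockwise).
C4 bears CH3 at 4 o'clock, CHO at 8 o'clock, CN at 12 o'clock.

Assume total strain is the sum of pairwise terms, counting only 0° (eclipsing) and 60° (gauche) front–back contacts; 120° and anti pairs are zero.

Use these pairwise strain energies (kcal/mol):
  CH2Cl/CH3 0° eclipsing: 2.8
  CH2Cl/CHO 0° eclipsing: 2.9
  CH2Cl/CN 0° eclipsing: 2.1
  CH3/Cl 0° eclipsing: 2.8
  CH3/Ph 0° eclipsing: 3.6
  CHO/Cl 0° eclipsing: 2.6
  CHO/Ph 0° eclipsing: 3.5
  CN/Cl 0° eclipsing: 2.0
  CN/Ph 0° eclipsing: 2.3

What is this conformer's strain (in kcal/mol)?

This conformer (eclipsed): CH2Cl(0°)/CN(0°) eclipsed 2.1; Cl(120°)/CH3(120°) eclipsed 2.8; Ph(240°)/CHO(240°) eclipsed 3.5 → 8.4 kcal/mol.

8.4 kcal/mol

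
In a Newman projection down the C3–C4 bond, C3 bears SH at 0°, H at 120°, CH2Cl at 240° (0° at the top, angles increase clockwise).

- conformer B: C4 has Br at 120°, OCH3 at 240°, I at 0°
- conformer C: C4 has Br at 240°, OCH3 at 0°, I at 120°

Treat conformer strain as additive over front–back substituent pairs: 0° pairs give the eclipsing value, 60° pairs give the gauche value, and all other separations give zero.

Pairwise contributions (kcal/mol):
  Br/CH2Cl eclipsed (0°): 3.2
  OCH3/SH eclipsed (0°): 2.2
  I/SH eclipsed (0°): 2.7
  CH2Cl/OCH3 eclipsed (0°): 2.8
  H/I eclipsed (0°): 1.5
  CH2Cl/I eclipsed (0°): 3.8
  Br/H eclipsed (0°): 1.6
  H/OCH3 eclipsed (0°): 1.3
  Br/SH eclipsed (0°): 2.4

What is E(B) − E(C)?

+0.2 kcal/mol

B (eclipsed): SH(0°)/I(0°) eclipsed 2.7; H(120°)/Br(120°) eclipsed 1.6; CH2Cl(240°)/OCH3(240°) eclipsed 2.8 → 7.1 kcal/mol.
C (eclipsed): SH(0°)/OCH3(0°) eclipsed 2.2; H(120°)/I(120°) eclipsed 1.5; CH2Cl(240°)/Br(240°) eclipsed 3.2 → 6.9 kcal/mol.
E(B) − E(C) = 7.1 − 6.9 = +0.2 kcal/mol.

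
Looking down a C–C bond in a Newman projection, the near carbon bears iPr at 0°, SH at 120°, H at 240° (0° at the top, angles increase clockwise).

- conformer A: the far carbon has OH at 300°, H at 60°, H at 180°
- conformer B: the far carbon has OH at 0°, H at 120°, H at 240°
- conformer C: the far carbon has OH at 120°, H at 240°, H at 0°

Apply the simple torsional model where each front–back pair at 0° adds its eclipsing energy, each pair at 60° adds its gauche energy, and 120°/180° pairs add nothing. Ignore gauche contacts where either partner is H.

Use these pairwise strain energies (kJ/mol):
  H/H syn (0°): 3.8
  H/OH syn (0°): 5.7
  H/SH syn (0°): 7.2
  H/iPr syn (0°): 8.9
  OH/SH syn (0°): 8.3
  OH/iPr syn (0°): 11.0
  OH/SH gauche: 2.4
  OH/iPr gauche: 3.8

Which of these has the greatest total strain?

B

A (staggered): iPr(0°)/OH(300°) gauche 3.8 → 3.8 kJ/mol.
B (eclipsed): iPr(0°)/OH(0°) eclipsed 11.0; SH(120°)/H(120°) eclipsed 7.2; H(240°)/H(240°) eclipsed 3.8 → 22.0 kJ/mol.
C (eclipsed): iPr(0°)/H(0°) eclipsed 8.9; SH(120°)/OH(120°) eclipsed 8.3; H(240°)/H(240°) eclipsed 3.8 → 21.0 kJ/mol.
B has the highest total (22.0 kJ/mol).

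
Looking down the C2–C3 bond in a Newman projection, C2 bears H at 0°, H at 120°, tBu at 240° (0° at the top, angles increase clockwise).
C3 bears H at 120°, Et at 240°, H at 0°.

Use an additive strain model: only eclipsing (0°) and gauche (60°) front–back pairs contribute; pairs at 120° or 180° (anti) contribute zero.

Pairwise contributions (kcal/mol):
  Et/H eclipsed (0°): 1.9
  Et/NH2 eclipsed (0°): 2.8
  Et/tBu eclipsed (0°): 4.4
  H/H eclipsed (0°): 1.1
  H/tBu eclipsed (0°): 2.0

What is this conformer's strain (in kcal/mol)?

6.6 kcal/mol

This conformer (eclipsed): H(0°)/H(0°) eclipsed 1.1; H(120°)/H(120°) eclipsed 1.1; tBu(240°)/Et(240°) eclipsed 4.4 → 6.6 kcal/mol.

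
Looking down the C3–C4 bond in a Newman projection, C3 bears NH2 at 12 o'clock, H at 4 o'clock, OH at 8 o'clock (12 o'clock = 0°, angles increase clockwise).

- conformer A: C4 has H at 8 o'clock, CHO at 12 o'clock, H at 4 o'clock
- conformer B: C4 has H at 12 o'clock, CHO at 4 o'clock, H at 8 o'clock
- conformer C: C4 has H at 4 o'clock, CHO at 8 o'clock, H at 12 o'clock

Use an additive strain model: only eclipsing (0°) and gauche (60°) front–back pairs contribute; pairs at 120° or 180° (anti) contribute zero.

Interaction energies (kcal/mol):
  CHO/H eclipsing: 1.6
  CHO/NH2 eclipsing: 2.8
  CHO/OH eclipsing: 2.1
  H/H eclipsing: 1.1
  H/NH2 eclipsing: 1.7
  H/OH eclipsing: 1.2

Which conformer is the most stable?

A (eclipsed): NH2(0°)/CHO(0°) eclipsed 2.8; H(120°)/H(120°) eclipsed 1.1; OH(240°)/H(240°) eclipsed 1.2 → 5.1 kcal/mol.
B (eclipsed): NH2(0°)/H(0°) eclipsed 1.7; H(120°)/CHO(120°) eclipsed 1.6; OH(240°)/H(240°) eclipsed 1.2 → 4.5 kcal/mol.
C (eclipsed): NH2(0°)/H(0°) eclipsed 1.7; H(120°)/H(120°) eclipsed 1.1; OH(240°)/CHO(240°) eclipsed 2.1 → 4.9 kcal/mol.
B has the lowest total (4.5 kcal/mol).

B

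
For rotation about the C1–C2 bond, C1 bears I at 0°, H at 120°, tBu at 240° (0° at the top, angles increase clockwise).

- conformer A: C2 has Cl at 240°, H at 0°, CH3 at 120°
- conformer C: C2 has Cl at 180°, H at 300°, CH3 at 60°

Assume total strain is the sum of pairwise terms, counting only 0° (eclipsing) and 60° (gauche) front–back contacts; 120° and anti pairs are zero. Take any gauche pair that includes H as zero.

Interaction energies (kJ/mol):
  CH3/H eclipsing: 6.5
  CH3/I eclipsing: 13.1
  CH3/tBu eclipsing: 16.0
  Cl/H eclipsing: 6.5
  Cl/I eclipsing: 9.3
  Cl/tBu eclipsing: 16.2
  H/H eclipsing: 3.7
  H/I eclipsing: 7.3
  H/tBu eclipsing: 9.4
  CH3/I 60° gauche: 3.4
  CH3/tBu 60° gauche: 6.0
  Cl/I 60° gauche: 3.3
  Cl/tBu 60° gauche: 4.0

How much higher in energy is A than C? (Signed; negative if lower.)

A (eclipsed): I(0°)/H(0°) eclipsed 7.3; H(120°)/CH3(120°) eclipsed 6.5; tBu(240°)/Cl(240°) eclipsed 16.2 → 30.0 kJ/mol.
C (staggered): I(0°)/CH3(60°) gauche 3.4; tBu(240°)/Cl(180°) gauche 4.0 → 7.4 kJ/mol.
E(A) − E(C) = 30.0 − 7.4 = +22.6 kJ/mol.

+22.6 kJ/mol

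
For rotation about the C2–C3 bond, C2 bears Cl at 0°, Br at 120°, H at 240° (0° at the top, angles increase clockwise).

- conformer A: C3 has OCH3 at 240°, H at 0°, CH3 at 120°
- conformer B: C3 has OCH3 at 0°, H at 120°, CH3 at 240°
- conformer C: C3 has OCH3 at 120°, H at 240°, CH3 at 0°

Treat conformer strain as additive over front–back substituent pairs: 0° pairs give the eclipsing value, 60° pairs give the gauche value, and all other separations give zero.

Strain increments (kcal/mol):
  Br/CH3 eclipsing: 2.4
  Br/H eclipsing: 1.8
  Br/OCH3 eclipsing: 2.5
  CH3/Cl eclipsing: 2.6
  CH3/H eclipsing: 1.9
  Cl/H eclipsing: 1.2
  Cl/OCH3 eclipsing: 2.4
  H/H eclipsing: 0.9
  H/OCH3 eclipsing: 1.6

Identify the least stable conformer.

B

A (eclipsed): Cl–H eclipsed, Br–CH3 eclipsed, H–OCH3 eclipsed; 1.2 + 2.4 + 1.6 = 5.2 kcal/mol.
B (eclipsed): Cl–OCH3 eclipsed, Br–H eclipsed, H–CH3 eclipsed; 2.4 + 1.8 + 1.9 = 6.1 kcal/mol.
C (eclipsed): Cl–CH3 eclipsed, Br–OCH3 eclipsed, H–H eclipsed; 2.6 + 2.5 + 0.9 = 6.0 kcal/mol.
B has the highest total (6.1 kcal/mol).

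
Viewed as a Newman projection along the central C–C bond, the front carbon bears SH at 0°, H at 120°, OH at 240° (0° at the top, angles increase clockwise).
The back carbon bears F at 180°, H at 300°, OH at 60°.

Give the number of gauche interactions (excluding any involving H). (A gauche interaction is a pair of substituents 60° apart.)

2

Non-H gauche pairs: SH(0°)/OH(60°); OH(240°)/F(180°) — 2 interactions.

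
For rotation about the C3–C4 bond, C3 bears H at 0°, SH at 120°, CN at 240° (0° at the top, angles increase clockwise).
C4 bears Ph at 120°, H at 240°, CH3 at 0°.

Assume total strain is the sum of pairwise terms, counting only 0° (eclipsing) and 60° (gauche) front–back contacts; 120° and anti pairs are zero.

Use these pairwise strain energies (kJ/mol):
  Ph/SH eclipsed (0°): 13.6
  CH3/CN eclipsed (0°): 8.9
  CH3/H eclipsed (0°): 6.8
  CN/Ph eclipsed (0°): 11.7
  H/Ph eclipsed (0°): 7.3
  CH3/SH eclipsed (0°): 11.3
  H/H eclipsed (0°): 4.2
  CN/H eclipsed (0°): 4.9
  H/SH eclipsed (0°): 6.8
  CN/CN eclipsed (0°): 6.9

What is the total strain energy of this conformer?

This conformer is eclipsed. H at 0° is eclipsed with CH3 at 0° (6.8); SH at 120° is eclipsed with Ph at 120° (13.6); CN at 240° is eclipsed with H at 240° (4.9). Total 25.3 kJ/mol.

25.3 kJ/mol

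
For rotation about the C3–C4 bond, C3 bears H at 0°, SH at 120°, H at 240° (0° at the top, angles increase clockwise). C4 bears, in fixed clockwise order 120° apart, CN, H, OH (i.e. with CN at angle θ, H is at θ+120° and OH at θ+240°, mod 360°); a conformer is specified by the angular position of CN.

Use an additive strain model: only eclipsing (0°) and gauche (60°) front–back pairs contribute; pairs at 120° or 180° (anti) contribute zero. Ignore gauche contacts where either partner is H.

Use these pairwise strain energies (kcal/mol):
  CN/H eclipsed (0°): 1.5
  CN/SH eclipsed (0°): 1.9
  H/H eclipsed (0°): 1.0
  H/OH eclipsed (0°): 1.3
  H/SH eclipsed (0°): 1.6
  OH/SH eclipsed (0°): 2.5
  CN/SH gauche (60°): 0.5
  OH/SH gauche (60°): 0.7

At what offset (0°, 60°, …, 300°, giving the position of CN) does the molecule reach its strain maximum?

240°

CN at 0° is eclipsed. H at 0° is eclipsed with CN at 0° (1.5); SH at 120° is eclipsed with H at 120° (1.6); H at 240° is eclipsed with OH at 240° (1.3). Total 4.4 kcal/mol.
CN at 60° is staggered. SH at 120° is gauche with CN at 60° (0.5). Total 0.5 kcal/mol.
CN at 120° is eclipsed. H at 0° is eclipsed with OH at 0° (1.3); SH at 120° is eclipsed with CN at 120° (1.9); H at 240° is eclipsed with H at 240° (1.0). Total 4.2 kcal/mol.
CN at 180° is staggered. SH at 120° is gauche with CN at 180° (0.5); SH at 120° is gauche with OH at 60° (0.7). Total 1.2 kcal/mol.
CN at 240° is eclipsed. H at 0° is eclipsed with H at 0° (1.0); SH at 120° is eclipsed with OH at 120° (2.5); H at 240° is eclipsed with CN at 240° (1.5). Total 5.0 kcal/mol.
CN at 300° is staggered. SH at 120° is gauche with OH at 180° (0.7). Total 0.7 kcal/mol.
The maximum (5.0 kcal/mol) occurs with CN at 240°.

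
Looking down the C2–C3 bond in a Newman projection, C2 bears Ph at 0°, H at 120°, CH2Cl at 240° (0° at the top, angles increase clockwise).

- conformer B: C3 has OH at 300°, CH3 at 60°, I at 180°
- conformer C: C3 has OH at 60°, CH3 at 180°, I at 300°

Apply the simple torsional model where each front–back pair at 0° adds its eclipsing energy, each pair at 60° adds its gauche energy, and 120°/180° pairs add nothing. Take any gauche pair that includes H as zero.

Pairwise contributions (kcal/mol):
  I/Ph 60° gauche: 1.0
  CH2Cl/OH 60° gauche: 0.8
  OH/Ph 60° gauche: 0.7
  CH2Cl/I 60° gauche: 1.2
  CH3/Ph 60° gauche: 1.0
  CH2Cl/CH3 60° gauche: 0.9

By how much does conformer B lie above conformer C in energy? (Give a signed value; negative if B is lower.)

-0.1 kcal/mol

B (staggered): Ph–OH gauche, Ph–CH3 gauche, CH2Cl–OH gauche, CH2Cl–I gauche; 0.7 + 1.0 + 0.8 + 1.2 = 3.7 kcal/mol.
C (staggered): Ph–OH gauche, Ph–I gauche, CH2Cl–CH3 gauche, CH2Cl–I gauche; 0.7 + 1.0 + 0.9 + 1.2 = 3.8 kcal/mol.
E(B) − E(C) = 3.7 − 3.8 = -0.1 kcal/mol.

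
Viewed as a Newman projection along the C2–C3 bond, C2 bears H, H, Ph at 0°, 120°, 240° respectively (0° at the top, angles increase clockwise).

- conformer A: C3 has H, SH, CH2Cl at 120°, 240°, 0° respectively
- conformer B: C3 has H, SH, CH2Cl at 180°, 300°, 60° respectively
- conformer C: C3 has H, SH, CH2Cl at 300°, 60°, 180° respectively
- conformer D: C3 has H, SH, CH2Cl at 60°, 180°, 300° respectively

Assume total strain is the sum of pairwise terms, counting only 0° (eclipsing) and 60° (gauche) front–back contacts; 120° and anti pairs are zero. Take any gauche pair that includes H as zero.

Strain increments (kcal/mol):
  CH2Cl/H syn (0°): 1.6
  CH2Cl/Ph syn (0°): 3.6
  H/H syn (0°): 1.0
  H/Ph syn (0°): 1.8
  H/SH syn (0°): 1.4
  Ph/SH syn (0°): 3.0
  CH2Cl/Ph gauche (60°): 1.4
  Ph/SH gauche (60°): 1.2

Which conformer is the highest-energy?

A (eclipsed): H–CH2Cl eclipsed, H–H eclipsed, Ph–SH eclipsed; 1.6 + 1.0 + 3.0 = 5.6 kcal/mol.
B (staggered): Ph–SH gauche; 1.2 = 1.2 kcal/mol.
C (staggered): Ph–CH2Cl gauche; 1.4 = 1.4 kcal/mol.
D (staggered): Ph–SH gauche, Ph–CH2Cl gauche; 1.2 + 1.4 = 2.6 kcal/mol.
A has the highest total (5.6 kcal/mol).

A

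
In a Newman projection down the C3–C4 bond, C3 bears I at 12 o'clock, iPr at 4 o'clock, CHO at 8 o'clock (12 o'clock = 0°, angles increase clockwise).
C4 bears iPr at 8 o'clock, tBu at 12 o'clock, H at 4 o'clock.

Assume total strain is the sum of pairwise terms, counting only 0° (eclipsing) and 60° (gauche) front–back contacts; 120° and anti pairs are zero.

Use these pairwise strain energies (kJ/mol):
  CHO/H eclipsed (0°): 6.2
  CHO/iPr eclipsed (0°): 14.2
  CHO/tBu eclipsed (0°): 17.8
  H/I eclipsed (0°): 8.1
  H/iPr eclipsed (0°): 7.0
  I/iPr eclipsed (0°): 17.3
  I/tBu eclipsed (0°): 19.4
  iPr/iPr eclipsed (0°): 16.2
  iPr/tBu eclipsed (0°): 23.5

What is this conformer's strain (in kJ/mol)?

This conformer (eclipsed): I(0°)/tBu(0°) eclipsed 19.4; iPr(120°)/H(120°) eclipsed 7.0; CHO(240°)/iPr(240°) eclipsed 14.2 → 40.6 kJ/mol.

40.6 kJ/mol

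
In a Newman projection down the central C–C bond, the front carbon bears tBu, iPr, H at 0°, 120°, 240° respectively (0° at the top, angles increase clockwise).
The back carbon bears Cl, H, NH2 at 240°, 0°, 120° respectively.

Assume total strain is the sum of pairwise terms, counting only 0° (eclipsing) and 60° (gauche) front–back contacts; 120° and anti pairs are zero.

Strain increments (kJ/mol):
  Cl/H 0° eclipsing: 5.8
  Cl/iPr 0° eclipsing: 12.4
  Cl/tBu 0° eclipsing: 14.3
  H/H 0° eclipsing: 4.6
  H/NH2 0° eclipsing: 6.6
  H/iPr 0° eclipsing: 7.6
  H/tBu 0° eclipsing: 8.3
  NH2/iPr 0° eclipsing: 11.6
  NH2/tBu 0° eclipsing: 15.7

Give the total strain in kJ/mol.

25.7 kJ/mol

This conformer (eclipsed): tBu–H eclipsed, iPr–NH2 eclipsed, H–Cl eclipsed; 8.3 + 11.6 + 5.8 = 25.7 kJ/mol.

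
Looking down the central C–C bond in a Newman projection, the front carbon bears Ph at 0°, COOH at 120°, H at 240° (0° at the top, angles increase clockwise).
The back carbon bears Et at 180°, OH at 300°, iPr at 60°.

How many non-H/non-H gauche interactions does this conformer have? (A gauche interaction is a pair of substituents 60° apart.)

Non-H gauche pairs: Ph(0°)/OH(300°); Ph(0°)/iPr(60°); COOH(120°)/Et(180°); COOH(120°)/iPr(60°) — 4 interactions.

4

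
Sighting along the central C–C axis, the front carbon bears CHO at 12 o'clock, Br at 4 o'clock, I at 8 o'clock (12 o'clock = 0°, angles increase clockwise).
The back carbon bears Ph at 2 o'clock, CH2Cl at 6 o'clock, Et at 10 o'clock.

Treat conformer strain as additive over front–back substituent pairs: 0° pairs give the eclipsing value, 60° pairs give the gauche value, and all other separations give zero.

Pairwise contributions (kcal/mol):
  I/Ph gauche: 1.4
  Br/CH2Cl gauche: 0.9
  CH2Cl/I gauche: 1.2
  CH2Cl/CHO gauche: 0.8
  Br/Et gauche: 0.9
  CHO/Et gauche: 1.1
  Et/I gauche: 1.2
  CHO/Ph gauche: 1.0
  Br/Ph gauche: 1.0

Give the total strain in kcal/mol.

6.4 kcal/mol

This conformer (staggered): CHO(0°)/Ph(60°) gauche 1.0; CHO(0°)/Et(300°) gauche 1.1; Br(120°)/Ph(60°) gauche 1.0; Br(120°)/CH2Cl(180°) gauche 0.9; I(240°)/CH2Cl(180°) gauche 1.2; I(240°)/Et(300°) gauche 1.2 → 6.4 kcal/mol.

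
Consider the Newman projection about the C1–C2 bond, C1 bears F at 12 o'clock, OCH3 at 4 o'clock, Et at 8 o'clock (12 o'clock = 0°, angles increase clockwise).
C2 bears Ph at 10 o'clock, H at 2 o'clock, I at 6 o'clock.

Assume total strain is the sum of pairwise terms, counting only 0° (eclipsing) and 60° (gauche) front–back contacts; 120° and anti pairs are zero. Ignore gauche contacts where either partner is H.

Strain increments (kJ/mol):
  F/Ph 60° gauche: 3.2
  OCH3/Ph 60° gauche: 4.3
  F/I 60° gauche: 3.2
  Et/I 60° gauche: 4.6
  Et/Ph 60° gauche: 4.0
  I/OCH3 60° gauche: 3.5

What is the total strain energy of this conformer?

This conformer (staggered): F–Ph gauche, OCH3–I gauche, Et–Ph gauche, Et–I gauche; 3.2 + 3.5 + 4.0 + 4.6 = 15.3 kJ/mol.

15.3 kJ/mol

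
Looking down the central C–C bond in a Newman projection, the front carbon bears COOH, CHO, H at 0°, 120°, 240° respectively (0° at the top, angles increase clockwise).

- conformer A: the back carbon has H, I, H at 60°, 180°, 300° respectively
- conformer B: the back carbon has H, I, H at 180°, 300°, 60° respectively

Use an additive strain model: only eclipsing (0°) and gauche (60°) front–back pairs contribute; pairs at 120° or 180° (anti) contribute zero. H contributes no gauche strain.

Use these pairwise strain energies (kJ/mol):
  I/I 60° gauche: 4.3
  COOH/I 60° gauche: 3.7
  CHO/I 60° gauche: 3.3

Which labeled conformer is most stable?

A (staggered): CHO(120°)/I(180°) gauche 3.3 → 3.3 kJ/mol.
B (staggered): COOH(0°)/I(300°) gauche 3.7 → 3.7 kJ/mol.
A has the lowest total (3.3 kJ/mol).

A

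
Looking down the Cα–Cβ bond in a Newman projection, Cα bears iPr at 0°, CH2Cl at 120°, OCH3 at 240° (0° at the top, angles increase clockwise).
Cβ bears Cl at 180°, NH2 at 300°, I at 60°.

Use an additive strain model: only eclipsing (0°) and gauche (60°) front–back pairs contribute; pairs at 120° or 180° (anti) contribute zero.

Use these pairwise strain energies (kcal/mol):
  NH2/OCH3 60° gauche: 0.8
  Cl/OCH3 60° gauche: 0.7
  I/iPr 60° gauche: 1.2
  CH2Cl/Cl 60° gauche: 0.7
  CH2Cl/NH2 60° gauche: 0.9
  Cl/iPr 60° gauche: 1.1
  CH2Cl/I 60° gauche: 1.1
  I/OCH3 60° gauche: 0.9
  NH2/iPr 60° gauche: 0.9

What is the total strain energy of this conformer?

5.4 kcal/mol

This conformer (staggered): iPr(0°)/NH2(300°) gauche 0.9; iPr(0°)/I(60°) gauche 1.2; CH2Cl(120°)/Cl(180°) gauche 0.7; CH2Cl(120°)/I(60°) gauche 1.1; OCH3(240°)/Cl(180°) gauche 0.7; OCH3(240°)/NH2(300°) gauche 0.8 → 5.4 kcal/mol.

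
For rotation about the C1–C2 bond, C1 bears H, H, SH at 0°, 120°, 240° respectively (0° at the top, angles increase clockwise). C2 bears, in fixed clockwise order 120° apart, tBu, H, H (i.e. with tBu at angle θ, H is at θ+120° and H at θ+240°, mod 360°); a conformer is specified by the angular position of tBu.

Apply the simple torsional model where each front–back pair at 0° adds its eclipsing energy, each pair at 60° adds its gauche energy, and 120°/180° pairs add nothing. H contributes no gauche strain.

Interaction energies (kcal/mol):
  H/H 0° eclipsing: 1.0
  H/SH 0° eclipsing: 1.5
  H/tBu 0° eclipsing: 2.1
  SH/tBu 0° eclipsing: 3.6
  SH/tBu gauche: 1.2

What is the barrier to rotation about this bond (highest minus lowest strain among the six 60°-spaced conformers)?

tBu at 0° (eclipsed): H–tBu eclipsed, H–H eclipsed, SH–H eclipsed; 2.1 + 1.0 + 1.5 = 4.6 kcal/mol.
tBu at 60° (staggered): no non-H gauche contacts → 0.0 kcal/mol.
tBu at 120° (eclipsed): H–H eclipsed, H–tBu eclipsed, SH–H eclipsed; 1.0 + 2.1 + 1.5 = 4.6 kcal/mol.
tBu at 180° (staggered): SH–tBu gauche; 1.2 = 1.2 kcal/mol.
tBu at 240° (eclipsed): H–H eclipsed, H–H eclipsed, SH–tBu eclipsed; 1.0 + 1.0 + 3.6 = 5.6 kcal/mol.
tBu at 300° (staggered): SH–tBu gauche; 1.2 = 1.2 kcal/mol.
Max at 240° (5.6 kcal/mol), min at 60° (0.0 kcal/mol); barrier = 5.6 kcal/mol.

5.6 kcal/mol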